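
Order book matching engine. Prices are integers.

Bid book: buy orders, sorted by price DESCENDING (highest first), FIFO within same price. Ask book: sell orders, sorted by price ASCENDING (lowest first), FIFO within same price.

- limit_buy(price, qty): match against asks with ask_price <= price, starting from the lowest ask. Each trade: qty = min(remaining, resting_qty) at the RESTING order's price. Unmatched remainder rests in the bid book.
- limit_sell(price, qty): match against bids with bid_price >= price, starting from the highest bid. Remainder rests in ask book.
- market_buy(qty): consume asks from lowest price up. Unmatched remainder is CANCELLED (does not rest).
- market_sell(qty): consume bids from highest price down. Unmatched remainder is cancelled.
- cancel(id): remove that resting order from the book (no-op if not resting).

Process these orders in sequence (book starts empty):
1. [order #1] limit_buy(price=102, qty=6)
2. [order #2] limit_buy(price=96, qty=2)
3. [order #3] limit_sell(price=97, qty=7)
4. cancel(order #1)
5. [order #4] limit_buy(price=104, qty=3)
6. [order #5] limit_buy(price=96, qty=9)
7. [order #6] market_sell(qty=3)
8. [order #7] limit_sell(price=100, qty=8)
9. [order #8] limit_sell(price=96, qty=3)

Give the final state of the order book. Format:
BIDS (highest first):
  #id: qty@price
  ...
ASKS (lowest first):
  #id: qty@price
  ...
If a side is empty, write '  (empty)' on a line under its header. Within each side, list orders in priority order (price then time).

Answer: BIDS (highest first):
  #5: 7@96
ASKS (lowest first):
  #7: 8@100

Derivation:
After op 1 [order #1] limit_buy(price=102, qty=6): fills=none; bids=[#1:6@102] asks=[-]
After op 2 [order #2] limit_buy(price=96, qty=2): fills=none; bids=[#1:6@102 #2:2@96] asks=[-]
After op 3 [order #3] limit_sell(price=97, qty=7): fills=#1x#3:6@102; bids=[#2:2@96] asks=[#3:1@97]
After op 4 cancel(order #1): fills=none; bids=[#2:2@96] asks=[#3:1@97]
After op 5 [order #4] limit_buy(price=104, qty=3): fills=#4x#3:1@97; bids=[#4:2@104 #2:2@96] asks=[-]
After op 6 [order #5] limit_buy(price=96, qty=9): fills=none; bids=[#4:2@104 #2:2@96 #5:9@96] asks=[-]
After op 7 [order #6] market_sell(qty=3): fills=#4x#6:2@104 #2x#6:1@96; bids=[#2:1@96 #5:9@96] asks=[-]
After op 8 [order #7] limit_sell(price=100, qty=8): fills=none; bids=[#2:1@96 #5:9@96] asks=[#7:8@100]
After op 9 [order #8] limit_sell(price=96, qty=3): fills=#2x#8:1@96 #5x#8:2@96; bids=[#5:7@96] asks=[#7:8@100]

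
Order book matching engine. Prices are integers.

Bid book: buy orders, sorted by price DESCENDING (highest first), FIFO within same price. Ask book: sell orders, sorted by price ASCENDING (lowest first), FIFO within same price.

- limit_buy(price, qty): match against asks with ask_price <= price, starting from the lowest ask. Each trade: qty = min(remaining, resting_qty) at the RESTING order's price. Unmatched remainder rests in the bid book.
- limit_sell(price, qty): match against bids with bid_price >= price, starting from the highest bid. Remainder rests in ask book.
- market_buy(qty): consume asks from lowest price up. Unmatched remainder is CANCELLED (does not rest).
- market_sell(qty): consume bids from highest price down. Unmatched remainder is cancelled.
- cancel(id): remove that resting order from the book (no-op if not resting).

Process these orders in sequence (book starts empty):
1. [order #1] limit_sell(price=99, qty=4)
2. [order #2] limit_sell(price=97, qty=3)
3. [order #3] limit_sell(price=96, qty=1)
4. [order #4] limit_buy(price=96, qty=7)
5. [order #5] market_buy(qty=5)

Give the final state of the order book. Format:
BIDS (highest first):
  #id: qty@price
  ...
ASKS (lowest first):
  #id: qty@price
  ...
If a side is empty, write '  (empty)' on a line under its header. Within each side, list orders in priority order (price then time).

Answer: BIDS (highest first):
  #4: 6@96
ASKS (lowest first):
  #1: 2@99

Derivation:
After op 1 [order #1] limit_sell(price=99, qty=4): fills=none; bids=[-] asks=[#1:4@99]
After op 2 [order #2] limit_sell(price=97, qty=3): fills=none; bids=[-] asks=[#2:3@97 #1:4@99]
After op 3 [order #3] limit_sell(price=96, qty=1): fills=none; bids=[-] asks=[#3:1@96 #2:3@97 #1:4@99]
After op 4 [order #4] limit_buy(price=96, qty=7): fills=#4x#3:1@96; bids=[#4:6@96] asks=[#2:3@97 #1:4@99]
After op 5 [order #5] market_buy(qty=5): fills=#5x#2:3@97 #5x#1:2@99; bids=[#4:6@96] asks=[#1:2@99]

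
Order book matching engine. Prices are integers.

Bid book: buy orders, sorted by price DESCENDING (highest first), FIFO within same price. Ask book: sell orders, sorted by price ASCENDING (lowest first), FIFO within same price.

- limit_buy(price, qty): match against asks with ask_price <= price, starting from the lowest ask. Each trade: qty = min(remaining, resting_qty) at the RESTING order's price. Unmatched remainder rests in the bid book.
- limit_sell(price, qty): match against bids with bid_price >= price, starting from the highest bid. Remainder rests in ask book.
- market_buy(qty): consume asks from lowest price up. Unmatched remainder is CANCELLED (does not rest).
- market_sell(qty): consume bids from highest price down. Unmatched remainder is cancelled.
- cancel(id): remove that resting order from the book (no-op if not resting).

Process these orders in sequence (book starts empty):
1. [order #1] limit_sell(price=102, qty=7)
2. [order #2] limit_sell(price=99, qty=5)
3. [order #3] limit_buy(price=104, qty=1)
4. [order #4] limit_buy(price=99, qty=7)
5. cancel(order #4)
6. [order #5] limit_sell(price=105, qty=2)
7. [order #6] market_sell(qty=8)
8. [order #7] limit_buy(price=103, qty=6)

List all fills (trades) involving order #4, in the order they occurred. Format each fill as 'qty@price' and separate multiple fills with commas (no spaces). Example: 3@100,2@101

Answer: 4@99

Derivation:
After op 1 [order #1] limit_sell(price=102, qty=7): fills=none; bids=[-] asks=[#1:7@102]
After op 2 [order #2] limit_sell(price=99, qty=5): fills=none; bids=[-] asks=[#2:5@99 #1:7@102]
After op 3 [order #3] limit_buy(price=104, qty=1): fills=#3x#2:1@99; bids=[-] asks=[#2:4@99 #1:7@102]
After op 4 [order #4] limit_buy(price=99, qty=7): fills=#4x#2:4@99; bids=[#4:3@99] asks=[#1:7@102]
After op 5 cancel(order #4): fills=none; bids=[-] asks=[#1:7@102]
After op 6 [order #5] limit_sell(price=105, qty=2): fills=none; bids=[-] asks=[#1:7@102 #5:2@105]
After op 7 [order #6] market_sell(qty=8): fills=none; bids=[-] asks=[#1:7@102 #5:2@105]
After op 8 [order #7] limit_buy(price=103, qty=6): fills=#7x#1:6@102; bids=[-] asks=[#1:1@102 #5:2@105]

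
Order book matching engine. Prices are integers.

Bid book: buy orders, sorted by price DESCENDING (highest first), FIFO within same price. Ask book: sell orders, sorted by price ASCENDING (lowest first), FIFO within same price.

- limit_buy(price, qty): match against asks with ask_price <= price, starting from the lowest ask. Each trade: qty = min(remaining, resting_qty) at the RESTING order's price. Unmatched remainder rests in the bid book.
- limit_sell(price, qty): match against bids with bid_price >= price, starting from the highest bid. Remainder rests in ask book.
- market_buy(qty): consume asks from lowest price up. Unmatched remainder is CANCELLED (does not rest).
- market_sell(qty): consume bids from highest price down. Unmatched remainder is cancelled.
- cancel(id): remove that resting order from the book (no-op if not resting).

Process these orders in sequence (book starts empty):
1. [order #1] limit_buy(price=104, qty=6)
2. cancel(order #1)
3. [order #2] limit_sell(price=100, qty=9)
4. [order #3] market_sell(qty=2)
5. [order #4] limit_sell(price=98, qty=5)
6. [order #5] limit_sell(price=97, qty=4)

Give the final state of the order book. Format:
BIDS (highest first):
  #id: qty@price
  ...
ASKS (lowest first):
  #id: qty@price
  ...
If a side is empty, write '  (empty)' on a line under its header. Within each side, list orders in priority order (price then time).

Answer: BIDS (highest first):
  (empty)
ASKS (lowest first):
  #5: 4@97
  #4: 5@98
  #2: 9@100

Derivation:
After op 1 [order #1] limit_buy(price=104, qty=6): fills=none; bids=[#1:6@104] asks=[-]
After op 2 cancel(order #1): fills=none; bids=[-] asks=[-]
After op 3 [order #2] limit_sell(price=100, qty=9): fills=none; bids=[-] asks=[#2:9@100]
After op 4 [order #3] market_sell(qty=2): fills=none; bids=[-] asks=[#2:9@100]
After op 5 [order #4] limit_sell(price=98, qty=5): fills=none; bids=[-] asks=[#4:5@98 #2:9@100]
After op 6 [order #5] limit_sell(price=97, qty=4): fills=none; bids=[-] asks=[#5:4@97 #4:5@98 #2:9@100]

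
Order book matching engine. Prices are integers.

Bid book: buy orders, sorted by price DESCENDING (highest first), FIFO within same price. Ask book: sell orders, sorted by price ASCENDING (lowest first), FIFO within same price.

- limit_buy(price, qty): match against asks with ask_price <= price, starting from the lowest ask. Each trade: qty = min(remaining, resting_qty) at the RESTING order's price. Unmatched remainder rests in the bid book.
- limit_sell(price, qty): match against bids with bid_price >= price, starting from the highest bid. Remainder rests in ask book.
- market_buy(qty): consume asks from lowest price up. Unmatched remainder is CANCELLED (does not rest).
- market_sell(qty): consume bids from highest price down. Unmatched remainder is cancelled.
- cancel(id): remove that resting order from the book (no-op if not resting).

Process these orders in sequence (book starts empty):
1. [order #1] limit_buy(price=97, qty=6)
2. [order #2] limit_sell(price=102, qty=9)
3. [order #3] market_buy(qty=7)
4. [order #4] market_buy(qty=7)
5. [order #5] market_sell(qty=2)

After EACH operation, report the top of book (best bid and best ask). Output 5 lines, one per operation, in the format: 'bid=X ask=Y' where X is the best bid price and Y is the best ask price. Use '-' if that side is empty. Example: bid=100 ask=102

After op 1 [order #1] limit_buy(price=97, qty=6): fills=none; bids=[#1:6@97] asks=[-]
After op 2 [order #2] limit_sell(price=102, qty=9): fills=none; bids=[#1:6@97] asks=[#2:9@102]
After op 3 [order #3] market_buy(qty=7): fills=#3x#2:7@102; bids=[#1:6@97] asks=[#2:2@102]
After op 4 [order #4] market_buy(qty=7): fills=#4x#2:2@102; bids=[#1:6@97] asks=[-]
After op 5 [order #5] market_sell(qty=2): fills=#1x#5:2@97; bids=[#1:4@97] asks=[-]

Answer: bid=97 ask=-
bid=97 ask=102
bid=97 ask=102
bid=97 ask=-
bid=97 ask=-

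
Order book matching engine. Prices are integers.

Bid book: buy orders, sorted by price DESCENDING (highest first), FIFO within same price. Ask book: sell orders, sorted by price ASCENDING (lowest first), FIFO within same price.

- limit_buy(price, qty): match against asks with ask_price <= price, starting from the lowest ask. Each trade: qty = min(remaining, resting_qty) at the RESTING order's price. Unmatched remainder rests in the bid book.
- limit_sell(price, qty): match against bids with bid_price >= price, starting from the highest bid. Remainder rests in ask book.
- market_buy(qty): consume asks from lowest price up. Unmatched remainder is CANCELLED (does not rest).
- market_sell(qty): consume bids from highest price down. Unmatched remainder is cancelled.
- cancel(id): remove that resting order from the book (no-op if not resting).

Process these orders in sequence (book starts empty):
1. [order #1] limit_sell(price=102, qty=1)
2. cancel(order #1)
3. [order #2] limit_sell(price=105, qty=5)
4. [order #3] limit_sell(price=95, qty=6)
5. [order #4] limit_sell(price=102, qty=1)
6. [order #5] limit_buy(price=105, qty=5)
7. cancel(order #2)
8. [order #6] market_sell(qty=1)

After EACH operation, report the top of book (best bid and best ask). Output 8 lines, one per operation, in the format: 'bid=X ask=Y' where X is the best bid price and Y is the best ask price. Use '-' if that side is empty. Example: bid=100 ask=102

Answer: bid=- ask=102
bid=- ask=-
bid=- ask=105
bid=- ask=95
bid=- ask=95
bid=- ask=95
bid=- ask=95
bid=- ask=95

Derivation:
After op 1 [order #1] limit_sell(price=102, qty=1): fills=none; bids=[-] asks=[#1:1@102]
After op 2 cancel(order #1): fills=none; bids=[-] asks=[-]
After op 3 [order #2] limit_sell(price=105, qty=5): fills=none; bids=[-] asks=[#2:5@105]
After op 4 [order #3] limit_sell(price=95, qty=6): fills=none; bids=[-] asks=[#3:6@95 #2:5@105]
After op 5 [order #4] limit_sell(price=102, qty=1): fills=none; bids=[-] asks=[#3:6@95 #4:1@102 #2:5@105]
After op 6 [order #5] limit_buy(price=105, qty=5): fills=#5x#3:5@95; bids=[-] asks=[#3:1@95 #4:1@102 #2:5@105]
After op 7 cancel(order #2): fills=none; bids=[-] asks=[#3:1@95 #4:1@102]
After op 8 [order #6] market_sell(qty=1): fills=none; bids=[-] asks=[#3:1@95 #4:1@102]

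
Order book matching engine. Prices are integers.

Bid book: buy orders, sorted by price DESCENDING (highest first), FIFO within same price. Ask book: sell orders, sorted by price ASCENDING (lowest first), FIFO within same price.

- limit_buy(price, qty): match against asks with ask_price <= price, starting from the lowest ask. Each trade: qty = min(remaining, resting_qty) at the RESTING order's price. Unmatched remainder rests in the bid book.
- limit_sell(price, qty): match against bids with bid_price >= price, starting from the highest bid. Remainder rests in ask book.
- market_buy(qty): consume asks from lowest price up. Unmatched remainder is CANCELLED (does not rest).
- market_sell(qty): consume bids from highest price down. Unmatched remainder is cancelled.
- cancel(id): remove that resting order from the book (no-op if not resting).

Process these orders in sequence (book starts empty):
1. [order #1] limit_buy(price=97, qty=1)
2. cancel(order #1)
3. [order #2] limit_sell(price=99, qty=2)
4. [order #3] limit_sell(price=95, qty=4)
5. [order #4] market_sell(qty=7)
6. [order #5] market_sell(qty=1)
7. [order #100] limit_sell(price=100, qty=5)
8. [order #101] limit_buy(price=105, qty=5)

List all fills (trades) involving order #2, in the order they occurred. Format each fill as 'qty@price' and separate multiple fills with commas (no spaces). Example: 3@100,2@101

Answer: 1@99

Derivation:
After op 1 [order #1] limit_buy(price=97, qty=1): fills=none; bids=[#1:1@97] asks=[-]
After op 2 cancel(order #1): fills=none; bids=[-] asks=[-]
After op 3 [order #2] limit_sell(price=99, qty=2): fills=none; bids=[-] asks=[#2:2@99]
After op 4 [order #3] limit_sell(price=95, qty=4): fills=none; bids=[-] asks=[#3:4@95 #2:2@99]
After op 5 [order #4] market_sell(qty=7): fills=none; bids=[-] asks=[#3:4@95 #2:2@99]
After op 6 [order #5] market_sell(qty=1): fills=none; bids=[-] asks=[#3:4@95 #2:2@99]
After op 7 [order #100] limit_sell(price=100, qty=5): fills=none; bids=[-] asks=[#3:4@95 #2:2@99 #100:5@100]
After op 8 [order #101] limit_buy(price=105, qty=5): fills=#101x#3:4@95 #101x#2:1@99; bids=[-] asks=[#2:1@99 #100:5@100]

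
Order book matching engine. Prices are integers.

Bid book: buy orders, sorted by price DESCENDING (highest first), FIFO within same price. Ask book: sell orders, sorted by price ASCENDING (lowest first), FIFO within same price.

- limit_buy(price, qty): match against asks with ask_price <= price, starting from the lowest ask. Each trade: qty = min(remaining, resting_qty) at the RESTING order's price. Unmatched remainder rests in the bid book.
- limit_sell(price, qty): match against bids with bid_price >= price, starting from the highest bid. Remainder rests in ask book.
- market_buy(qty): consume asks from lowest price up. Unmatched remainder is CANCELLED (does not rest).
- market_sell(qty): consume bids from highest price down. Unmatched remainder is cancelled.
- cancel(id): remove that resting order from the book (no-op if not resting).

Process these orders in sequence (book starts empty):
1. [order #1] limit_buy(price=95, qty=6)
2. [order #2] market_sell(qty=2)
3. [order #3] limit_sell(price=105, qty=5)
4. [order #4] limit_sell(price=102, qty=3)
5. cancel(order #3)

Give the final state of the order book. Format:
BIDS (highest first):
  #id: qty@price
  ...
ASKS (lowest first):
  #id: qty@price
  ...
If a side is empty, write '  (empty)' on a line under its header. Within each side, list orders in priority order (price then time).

Answer: BIDS (highest first):
  #1: 4@95
ASKS (lowest first):
  #4: 3@102

Derivation:
After op 1 [order #1] limit_buy(price=95, qty=6): fills=none; bids=[#1:6@95] asks=[-]
After op 2 [order #2] market_sell(qty=2): fills=#1x#2:2@95; bids=[#1:4@95] asks=[-]
After op 3 [order #3] limit_sell(price=105, qty=5): fills=none; bids=[#1:4@95] asks=[#3:5@105]
After op 4 [order #4] limit_sell(price=102, qty=3): fills=none; bids=[#1:4@95] asks=[#4:3@102 #3:5@105]
After op 5 cancel(order #3): fills=none; bids=[#1:4@95] asks=[#4:3@102]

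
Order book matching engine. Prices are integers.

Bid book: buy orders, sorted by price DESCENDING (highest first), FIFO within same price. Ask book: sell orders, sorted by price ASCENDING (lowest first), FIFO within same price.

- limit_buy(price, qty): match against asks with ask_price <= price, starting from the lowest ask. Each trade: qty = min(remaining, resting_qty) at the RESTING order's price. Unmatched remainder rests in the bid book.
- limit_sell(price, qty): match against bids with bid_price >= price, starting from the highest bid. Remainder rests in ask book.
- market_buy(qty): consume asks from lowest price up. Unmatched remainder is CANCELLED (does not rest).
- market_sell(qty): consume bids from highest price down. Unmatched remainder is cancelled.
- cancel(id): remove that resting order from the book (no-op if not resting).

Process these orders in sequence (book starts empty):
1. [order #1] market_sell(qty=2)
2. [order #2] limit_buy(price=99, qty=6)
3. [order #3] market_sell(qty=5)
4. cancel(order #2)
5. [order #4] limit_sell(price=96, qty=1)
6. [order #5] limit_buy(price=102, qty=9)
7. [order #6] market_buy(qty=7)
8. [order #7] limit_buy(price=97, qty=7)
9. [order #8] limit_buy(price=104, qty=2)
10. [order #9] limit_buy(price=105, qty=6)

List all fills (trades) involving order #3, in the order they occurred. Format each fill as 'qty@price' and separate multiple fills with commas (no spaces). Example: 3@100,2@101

Answer: 5@99

Derivation:
After op 1 [order #1] market_sell(qty=2): fills=none; bids=[-] asks=[-]
After op 2 [order #2] limit_buy(price=99, qty=6): fills=none; bids=[#2:6@99] asks=[-]
After op 3 [order #3] market_sell(qty=5): fills=#2x#3:5@99; bids=[#2:1@99] asks=[-]
After op 4 cancel(order #2): fills=none; bids=[-] asks=[-]
After op 5 [order #4] limit_sell(price=96, qty=1): fills=none; bids=[-] asks=[#4:1@96]
After op 6 [order #5] limit_buy(price=102, qty=9): fills=#5x#4:1@96; bids=[#5:8@102] asks=[-]
After op 7 [order #6] market_buy(qty=7): fills=none; bids=[#5:8@102] asks=[-]
After op 8 [order #7] limit_buy(price=97, qty=7): fills=none; bids=[#5:8@102 #7:7@97] asks=[-]
After op 9 [order #8] limit_buy(price=104, qty=2): fills=none; bids=[#8:2@104 #5:8@102 #7:7@97] asks=[-]
After op 10 [order #9] limit_buy(price=105, qty=6): fills=none; bids=[#9:6@105 #8:2@104 #5:8@102 #7:7@97] asks=[-]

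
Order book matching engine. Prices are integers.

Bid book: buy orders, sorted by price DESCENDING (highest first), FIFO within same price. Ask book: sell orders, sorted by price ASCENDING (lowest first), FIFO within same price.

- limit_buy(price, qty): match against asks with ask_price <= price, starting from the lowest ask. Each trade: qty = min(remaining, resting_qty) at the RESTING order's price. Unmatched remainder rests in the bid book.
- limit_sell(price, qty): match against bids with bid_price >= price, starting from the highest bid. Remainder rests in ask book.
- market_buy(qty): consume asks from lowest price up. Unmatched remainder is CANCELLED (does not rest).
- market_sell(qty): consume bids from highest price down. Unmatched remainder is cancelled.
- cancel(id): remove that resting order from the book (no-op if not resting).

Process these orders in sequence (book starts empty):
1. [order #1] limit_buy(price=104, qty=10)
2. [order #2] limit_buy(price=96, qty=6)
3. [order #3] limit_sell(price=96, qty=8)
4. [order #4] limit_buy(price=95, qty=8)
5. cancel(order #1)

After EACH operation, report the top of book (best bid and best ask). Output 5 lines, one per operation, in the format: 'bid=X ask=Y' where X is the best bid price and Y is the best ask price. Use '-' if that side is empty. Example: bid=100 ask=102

Answer: bid=104 ask=-
bid=104 ask=-
bid=104 ask=-
bid=104 ask=-
bid=96 ask=-

Derivation:
After op 1 [order #1] limit_buy(price=104, qty=10): fills=none; bids=[#1:10@104] asks=[-]
After op 2 [order #2] limit_buy(price=96, qty=6): fills=none; bids=[#1:10@104 #2:6@96] asks=[-]
After op 3 [order #3] limit_sell(price=96, qty=8): fills=#1x#3:8@104; bids=[#1:2@104 #2:6@96] asks=[-]
After op 4 [order #4] limit_buy(price=95, qty=8): fills=none; bids=[#1:2@104 #2:6@96 #4:8@95] asks=[-]
After op 5 cancel(order #1): fills=none; bids=[#2:6@96 #4:8@95] asks=[-]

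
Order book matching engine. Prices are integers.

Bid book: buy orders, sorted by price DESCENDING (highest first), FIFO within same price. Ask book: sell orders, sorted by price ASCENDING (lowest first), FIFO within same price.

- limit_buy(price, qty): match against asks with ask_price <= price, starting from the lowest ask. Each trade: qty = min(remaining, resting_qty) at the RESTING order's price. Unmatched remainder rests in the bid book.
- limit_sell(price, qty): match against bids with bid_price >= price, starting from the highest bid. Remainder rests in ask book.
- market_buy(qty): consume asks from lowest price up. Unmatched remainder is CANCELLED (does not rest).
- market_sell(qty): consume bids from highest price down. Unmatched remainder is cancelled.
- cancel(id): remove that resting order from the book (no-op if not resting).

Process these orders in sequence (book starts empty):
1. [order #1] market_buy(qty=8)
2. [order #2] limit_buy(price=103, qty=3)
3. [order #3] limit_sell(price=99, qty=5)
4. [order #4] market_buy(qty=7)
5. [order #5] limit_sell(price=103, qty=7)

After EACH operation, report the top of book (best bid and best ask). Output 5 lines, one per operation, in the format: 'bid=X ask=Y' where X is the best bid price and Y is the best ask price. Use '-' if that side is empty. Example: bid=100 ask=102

Answer: bid=- ask=-
bid=103 ask=-
bid=- ask=99
bid=- ask=-
bid=- ask=103

Derivation:
After op 1 [order #1] market_buy(qty=8): fills=none; bids=[-] asks=[-]
After op 2 [order #2] limit_buy(price=103, qty=3): fills=none; bids=[#2:3@103] asks=[-]
After op 3 [order #3] limit_sell(price=99, qty=5): fills=#2x#3:3@103; bids=[-] asks=[#3:2@99]
After op 4 [order #4] market_buy(qty=7): fills=#4x#3:2@99; bids=[-] asks=[-]
After op 5 [order #5] limit_sell(price=103, qty=7): fills=none; bids=[-] asks=[#5:7@103]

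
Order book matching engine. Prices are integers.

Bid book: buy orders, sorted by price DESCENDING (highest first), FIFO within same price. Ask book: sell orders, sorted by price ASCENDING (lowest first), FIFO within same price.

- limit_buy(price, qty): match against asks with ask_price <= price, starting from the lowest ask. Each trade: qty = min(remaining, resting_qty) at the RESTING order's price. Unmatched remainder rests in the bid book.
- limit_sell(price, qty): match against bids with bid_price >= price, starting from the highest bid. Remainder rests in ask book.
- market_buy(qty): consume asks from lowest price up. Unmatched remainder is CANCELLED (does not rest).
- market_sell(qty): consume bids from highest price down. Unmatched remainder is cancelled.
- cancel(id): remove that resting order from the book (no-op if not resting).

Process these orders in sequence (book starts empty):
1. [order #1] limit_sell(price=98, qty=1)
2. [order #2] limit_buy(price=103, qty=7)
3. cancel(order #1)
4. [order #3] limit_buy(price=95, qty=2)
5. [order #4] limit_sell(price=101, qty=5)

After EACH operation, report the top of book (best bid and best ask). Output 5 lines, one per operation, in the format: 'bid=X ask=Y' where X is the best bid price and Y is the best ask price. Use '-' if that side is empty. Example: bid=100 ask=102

Answer: bid=- ask=98
bid=103 ask=-
bid=103 ask=-
bid=103 ask=-
bid=103 ask=-

Derivation:
After op 1 [order #1] limit_sell(price=98, qty=1): fills=none; bids=[-] asks=[#1:1@98]
After op 2 [order #2] limit_buy(price=103, qty=7): fills=#2x#1:1@98; bids=[#2:6@103] asks=[-]
After op 3 cancel(order #1): fills=none; bids=[#2:6@103] asks=[-]
After op 4 [order #3] limit_buy(price=95, qty=2): fills=none; bids=[#2:6@103 #3:2@95] asks=[-]
After op 5 [order #4] limit_sell(price=101, qty=5): fills=#2x#4:5@103; bids=[#2:1@103 #3:2@95] asks=[-]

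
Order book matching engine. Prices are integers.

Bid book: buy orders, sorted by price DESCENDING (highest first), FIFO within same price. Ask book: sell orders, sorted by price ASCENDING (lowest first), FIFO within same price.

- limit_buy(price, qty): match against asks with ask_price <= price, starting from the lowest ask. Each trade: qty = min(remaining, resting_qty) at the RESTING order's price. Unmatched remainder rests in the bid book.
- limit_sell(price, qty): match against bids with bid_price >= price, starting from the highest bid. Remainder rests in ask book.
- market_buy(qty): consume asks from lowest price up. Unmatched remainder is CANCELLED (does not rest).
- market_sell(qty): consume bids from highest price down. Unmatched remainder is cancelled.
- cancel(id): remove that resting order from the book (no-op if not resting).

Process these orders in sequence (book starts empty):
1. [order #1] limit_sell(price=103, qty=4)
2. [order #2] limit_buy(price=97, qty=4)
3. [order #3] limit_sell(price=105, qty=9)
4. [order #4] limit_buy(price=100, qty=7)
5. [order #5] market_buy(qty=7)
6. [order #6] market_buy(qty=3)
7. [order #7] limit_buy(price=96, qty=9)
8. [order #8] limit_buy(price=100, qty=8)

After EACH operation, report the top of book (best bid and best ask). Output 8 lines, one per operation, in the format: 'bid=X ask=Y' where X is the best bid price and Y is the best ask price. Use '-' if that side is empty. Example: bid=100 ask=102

After op 1 [order #1] limit_sell(price=103, qty=4): fills=none; bids=[-] asks=[#1:4@103]
After op 2 [order #2] limit_buy(price=97, qty=4): fills=none; bids=[#2:4@97] asks=[#1:4@103]
After op 3 [order #3] limit_sell(price=105, qty=9): fills=none; bids=[#2:4@97] asks=[#1:4@103 #3:9@105]
After op 4 [order #4] limit_buy(price=100, qty=7): fills=none; bids=[#4:7@100 #2:4@97] asks=[#1:4@103 #3:9@105]
After op 5 [order #5] market_buy(qty=7): fills=#5x#1:4@103 #5x#3:3@105; bids=[#4:7@100 #2:4@97] asks=[#3:6@105]
After op 6 [order #6] market_buy(qty=3): fills=#6x#3:3@105; bids=[#4:7@100 #2:4@97] asks=[#3:3@105]
After op 7 [order #7] limit_buy(price=96, qty=9): fills=none; bids=[#4:7@100 #2:4@97 #7:9@96] asks=[#3:3@105]
After op 8 [order #8] limit_buy(price=100, qty=8): fills=none; bids=[#4:7@100 #8:8@100 #2:4@97 #7:9@96] asks=[#3:3@105]

Answer: bid=- ask=103
bid=97 ask=103
bid=97 ask=103
bid=100 ask=103
bid=100 ask=105
bid=100 ask=105
bid=100 ask=105
bid=100 ask=105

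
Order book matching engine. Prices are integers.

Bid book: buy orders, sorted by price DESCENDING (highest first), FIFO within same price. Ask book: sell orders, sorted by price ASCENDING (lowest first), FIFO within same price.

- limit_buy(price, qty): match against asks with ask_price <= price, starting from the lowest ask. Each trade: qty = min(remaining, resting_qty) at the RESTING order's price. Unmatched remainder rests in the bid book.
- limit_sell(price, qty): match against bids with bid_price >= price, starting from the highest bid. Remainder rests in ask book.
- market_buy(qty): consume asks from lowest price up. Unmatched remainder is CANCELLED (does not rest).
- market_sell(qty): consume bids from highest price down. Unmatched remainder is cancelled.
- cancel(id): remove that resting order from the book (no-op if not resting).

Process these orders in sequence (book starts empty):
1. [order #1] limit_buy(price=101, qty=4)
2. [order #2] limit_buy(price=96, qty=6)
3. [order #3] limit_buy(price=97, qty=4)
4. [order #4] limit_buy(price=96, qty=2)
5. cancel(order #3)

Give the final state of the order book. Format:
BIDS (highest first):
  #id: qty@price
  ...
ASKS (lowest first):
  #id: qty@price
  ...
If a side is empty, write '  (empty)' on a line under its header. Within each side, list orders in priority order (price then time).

After op 1 [order #1] limit_buy(price=101, qty=4): fills=none; bids=[#1:4@101] asks=[-]
After op 2 [order #2] limit_buy(price=96, qty=6): fills=none; bids=[#1:4@101 #2:6@96] asks=[-]
After op 3 [order #3] limit_buy(price=97, qty=4): fills=none; bids=[#1:4@101 #3:4@97 #2:6@96] asks=[-]
After op 4 [order #4] limit_buy(price=96, qty=2): fills=none; bids=[#1:4@101 #3:4@97 #2:6@96 #4:2@96] asks=[-]
After op 5 cancel(order #3): fills=none; bids=[#1:4@101 #2:6@96 #4:2@96] asks=[-]

Answer: BIDS (highest first):
  #1: 4@101
  #2: 6@96
  #4: 2@96
ASKS (lowest first):
  (empty)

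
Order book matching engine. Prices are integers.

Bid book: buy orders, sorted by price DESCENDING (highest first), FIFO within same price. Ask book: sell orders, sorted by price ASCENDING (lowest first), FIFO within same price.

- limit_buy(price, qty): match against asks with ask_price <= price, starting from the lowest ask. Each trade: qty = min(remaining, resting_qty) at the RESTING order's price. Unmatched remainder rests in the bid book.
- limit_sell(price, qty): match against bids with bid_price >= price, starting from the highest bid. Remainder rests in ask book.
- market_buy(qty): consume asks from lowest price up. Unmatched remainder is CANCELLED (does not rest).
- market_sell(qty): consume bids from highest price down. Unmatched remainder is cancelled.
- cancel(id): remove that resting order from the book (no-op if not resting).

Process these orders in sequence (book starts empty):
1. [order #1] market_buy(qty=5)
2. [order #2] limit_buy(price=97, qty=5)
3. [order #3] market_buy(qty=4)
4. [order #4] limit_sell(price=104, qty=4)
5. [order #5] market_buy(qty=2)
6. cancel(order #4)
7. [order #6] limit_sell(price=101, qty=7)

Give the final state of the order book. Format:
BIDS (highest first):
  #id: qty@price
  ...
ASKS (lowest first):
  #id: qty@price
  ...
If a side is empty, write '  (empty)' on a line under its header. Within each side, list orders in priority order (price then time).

Answer: BIDS (highest first):
  #2: 5@97
ASKS (lowest first):
  #6: 7@101

Derivation:
After op 1 [order #1] market_buy(qty=5): fills=none; bids=[-] asks=[-]
After op 2 [order #2] limit_buy(price=97, qty=5): fills=none; bids=[#2:5@97] asks=[-]
After op 3 [order #3] market_buy(qty=4): fills=none; bids=[#2:5@97] asks=[-]
After op 4 [order #4] limit_sell(price=104, qty=4): fills=none; bids=[#2:5@97] asks=[#4:4@104]
After op 5 [order #5] market_buy(qty=2): fills=#5x#4:2@104; bids=[#2:5@97] asks=[#4:2@104]
After op 6 cancel(order #4): fills=none; bids=[#2:5@97] asks=[-]
After op 7 [order #6] limit_sell(price=101, qty=7): fills=none; bids=[#2:5@97] asks=[#6:7@101]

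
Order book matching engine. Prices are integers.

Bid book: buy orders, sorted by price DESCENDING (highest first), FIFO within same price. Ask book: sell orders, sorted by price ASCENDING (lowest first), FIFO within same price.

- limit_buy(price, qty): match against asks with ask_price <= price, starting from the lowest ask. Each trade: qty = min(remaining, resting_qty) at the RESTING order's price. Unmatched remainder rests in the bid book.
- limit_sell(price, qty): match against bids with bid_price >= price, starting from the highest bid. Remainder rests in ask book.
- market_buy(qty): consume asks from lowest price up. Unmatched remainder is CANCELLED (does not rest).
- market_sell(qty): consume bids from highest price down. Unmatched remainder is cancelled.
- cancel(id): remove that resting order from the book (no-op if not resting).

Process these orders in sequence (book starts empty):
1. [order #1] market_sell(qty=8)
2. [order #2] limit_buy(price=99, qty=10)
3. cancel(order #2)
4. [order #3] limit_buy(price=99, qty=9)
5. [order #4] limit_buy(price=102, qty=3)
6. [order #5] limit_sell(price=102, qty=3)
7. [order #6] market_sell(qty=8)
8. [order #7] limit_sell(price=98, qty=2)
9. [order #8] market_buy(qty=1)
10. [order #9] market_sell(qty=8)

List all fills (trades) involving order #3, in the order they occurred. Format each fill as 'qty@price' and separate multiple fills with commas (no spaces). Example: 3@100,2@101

Answer: 8@99,1@99

Derivation:
After op 1 [order #1] market_sell(qty=8): fills=none; bids=[-] asks=[-]
After op 2 [order #2] limit_buy(price=99, qty=10): fills=none; bids=[#2:10@99] asks=[-]
After op 3 cancel(order #2): fills=none; bids=[-] asks=[-]
After op 4 [order #3] limit_buy(price=99, qty=9): fills=none; bids=[#3:9@99] asks=[-]
After op 5 [order #4] limit_buy(price=102, qty=3): fills=none; bids=[#4:3@102 #3:9@99] asks=[-]
After op 6 [order #5] limit_sell(price=102, qty=3): fills=#4x#5:3@102; bids=[#3:9@99] asks=[-]
After op 7 [order #6] market_sell(qty=8): fills=#3x#6:8@99; bids=[#3:1@99] asks=[-]
After op 8 [order #7] limit_sell(price=98, qty=2): fills=#3x#7:1@99; bids=[-] asks=[#7:1@98]
After op 9 [order #8] market_buy(qty=1): fills=#8x#7:1@98; bids=[-] asks=[-]
After op 10 [order #9] market_sell(qty=8): fills=none; bids=[-] asks=[-]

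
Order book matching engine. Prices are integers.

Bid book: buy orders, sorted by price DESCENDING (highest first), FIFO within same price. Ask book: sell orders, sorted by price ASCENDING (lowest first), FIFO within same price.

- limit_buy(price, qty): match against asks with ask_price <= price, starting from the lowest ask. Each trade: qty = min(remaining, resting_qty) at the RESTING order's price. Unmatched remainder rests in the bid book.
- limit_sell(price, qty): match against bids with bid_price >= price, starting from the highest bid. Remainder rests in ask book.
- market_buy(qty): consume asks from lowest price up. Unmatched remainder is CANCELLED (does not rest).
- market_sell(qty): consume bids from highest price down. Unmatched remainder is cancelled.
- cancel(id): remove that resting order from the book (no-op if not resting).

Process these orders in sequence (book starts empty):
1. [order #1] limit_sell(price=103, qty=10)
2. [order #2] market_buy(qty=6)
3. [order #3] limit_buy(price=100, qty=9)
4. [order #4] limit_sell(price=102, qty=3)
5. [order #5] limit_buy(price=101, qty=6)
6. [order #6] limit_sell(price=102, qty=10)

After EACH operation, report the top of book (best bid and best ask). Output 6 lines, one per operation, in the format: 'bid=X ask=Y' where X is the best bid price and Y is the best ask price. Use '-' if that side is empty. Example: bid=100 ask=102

After op 1 [order #1] limit_sell(price=103, qty=10): fills=none; bids=[-] asks=[#1:10@103]
After op 2 [order #2] market_buy(qty=6): fills=#2x#1:6@103; bids=[-] asks=[#1:4@103]
After op 3 [order #3] limit_buy(price=100, qty=9): fills=none; bids=[#3:9@100] asks=[#1:4@103]
After op 4 [order #4] limit_sell(price=102, qty=3): fills=none; bids=[#3:9@100] asks=[#4:3@102 #1:4@103]
After op 5 [order #5] limit_buy(price=101, qty=6): fills=none; bids=[#5:6@101 #3:9@100] asks=[#4:3@102 #1:4@103]
After op 6 [order #6] limit_sell(price=102, qty=10): fills=none; bids=[#5:6@101 #3:9@100] asks=[#4:3@102 #6:10@102 #1:4@103]

Answer: bid=- ask=103
bid=- ask=103
bid=100 ask=103
bid=100 ask=102
bid=101 ask=102
bid=101 ask=102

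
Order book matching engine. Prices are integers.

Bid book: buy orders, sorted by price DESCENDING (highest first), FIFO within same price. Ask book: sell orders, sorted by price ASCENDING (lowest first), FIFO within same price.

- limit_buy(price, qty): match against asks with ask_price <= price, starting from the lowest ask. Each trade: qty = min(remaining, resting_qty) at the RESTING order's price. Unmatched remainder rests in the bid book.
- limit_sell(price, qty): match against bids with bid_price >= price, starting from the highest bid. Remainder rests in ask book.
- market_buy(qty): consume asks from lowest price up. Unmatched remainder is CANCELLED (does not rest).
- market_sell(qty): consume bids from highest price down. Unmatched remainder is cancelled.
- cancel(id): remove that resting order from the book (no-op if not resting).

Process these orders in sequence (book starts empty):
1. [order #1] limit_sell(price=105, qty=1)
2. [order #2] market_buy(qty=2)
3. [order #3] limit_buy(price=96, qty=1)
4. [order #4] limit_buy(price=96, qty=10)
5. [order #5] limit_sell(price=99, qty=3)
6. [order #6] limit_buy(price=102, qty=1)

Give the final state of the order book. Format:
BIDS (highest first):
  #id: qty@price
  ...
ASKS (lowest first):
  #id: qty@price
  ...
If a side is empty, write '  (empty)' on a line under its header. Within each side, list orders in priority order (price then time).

Answer: BIDS (highest first):
  #3: 1@96
  #4: 10@96
ASKS (lowest first):
  #5: 2@99

Derivation:
After op 1 [order #1] limit_sell(price=105, qty=1): fills=none; bids=[-] asks=[#1:1@105]
After op 2 [order #2] market_buy(qty=2): fills=#2x#1:1@105; bids=[-] asks=[-]
After op 3 [order #3] limit_buy(price=96, qty=1): fills=none; bids=[#3:1@96] asks=[-]
After op 4 [order #4] limit_buy(price=96, qty=10): fills=none; bids=[#3:1@96 #4:10@96] asks=[-]
After op 5 [order #5] limit_sell(price=99, qty=3): fills=none; bids=[#3:1@96 #4:10@96] asks=[#5:3@99]
After op 6 [order #6] limit_buy(price=102, qty=1): fills=#6x#5:1@99; bids=[#3:1@96 #4:10@96] asks=[#5:2@99]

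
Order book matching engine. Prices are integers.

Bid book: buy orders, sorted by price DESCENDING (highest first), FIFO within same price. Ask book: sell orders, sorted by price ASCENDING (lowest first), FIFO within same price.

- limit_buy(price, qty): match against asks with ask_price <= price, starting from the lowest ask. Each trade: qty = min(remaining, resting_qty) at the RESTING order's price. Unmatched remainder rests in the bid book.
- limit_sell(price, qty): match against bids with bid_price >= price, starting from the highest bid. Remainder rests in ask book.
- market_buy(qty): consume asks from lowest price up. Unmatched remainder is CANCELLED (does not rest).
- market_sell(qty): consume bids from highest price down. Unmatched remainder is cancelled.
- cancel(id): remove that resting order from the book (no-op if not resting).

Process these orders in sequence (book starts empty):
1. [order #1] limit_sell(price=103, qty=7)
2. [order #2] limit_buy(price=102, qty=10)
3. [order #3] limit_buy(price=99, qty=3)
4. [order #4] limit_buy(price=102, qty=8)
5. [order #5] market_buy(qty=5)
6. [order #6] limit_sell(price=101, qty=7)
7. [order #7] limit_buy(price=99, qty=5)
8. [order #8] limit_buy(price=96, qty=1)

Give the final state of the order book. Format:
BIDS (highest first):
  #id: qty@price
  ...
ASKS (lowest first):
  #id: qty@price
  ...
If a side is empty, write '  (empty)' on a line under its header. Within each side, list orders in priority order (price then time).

After op 1 [order #1] limit_sell(price=103, qty=7): fills=none; bids=[-] asks=[#1:7@103]
After op 2 [order #2] limit_buy(price=102, qty=10): fills=none; bids=[#2:10@102] asks=[#1:7@103]
After op 3 [order #3] limit_buy(price=99, qty=3): fills=none; bids=[#2:10@102 #3:3@99] asks=[#1:7@103]
After op 4 [order #4] limit_buy(price=102, qty=8): fills=none; bids=[#2:10@102 #4:8@102 #3:3@99] asks=[#1:7@103]
After op 5 [order #5] market_buy(qty=5): fills=#5x#1:5@103; bids=[#2:10@102 #4:8@102 #3:3@99] asks=[#1:2@103]
After op 6 [order #6] limit_sell(price=101, qty=7): fills=#2x#6:7@102; bids=[#2:3@102 #4:8@102 #3:3@99] asks=[#1:2@103]
After op 7 [order #7] limit_buy(price=99, qty=5): fills=none; bids=[#2:3@102 #4:8@102 #3:3@99 #7:5@99] asks=[#1:2@103]
After op 8 [order #8] limit_buy(price=96, qty=1): fills=none; bids=[#2:3@102 #4:8@102 #3:3@99 #7:5@99 #8:1@96] asks=[#1:2@103]

Answer: BIDS (highest first):
  #2: 3@102
  #4: 8@102
  #3: 3@99
  #7: 5@99
  #8: 1@96
ASKS (lowest first):
  #1: 2@103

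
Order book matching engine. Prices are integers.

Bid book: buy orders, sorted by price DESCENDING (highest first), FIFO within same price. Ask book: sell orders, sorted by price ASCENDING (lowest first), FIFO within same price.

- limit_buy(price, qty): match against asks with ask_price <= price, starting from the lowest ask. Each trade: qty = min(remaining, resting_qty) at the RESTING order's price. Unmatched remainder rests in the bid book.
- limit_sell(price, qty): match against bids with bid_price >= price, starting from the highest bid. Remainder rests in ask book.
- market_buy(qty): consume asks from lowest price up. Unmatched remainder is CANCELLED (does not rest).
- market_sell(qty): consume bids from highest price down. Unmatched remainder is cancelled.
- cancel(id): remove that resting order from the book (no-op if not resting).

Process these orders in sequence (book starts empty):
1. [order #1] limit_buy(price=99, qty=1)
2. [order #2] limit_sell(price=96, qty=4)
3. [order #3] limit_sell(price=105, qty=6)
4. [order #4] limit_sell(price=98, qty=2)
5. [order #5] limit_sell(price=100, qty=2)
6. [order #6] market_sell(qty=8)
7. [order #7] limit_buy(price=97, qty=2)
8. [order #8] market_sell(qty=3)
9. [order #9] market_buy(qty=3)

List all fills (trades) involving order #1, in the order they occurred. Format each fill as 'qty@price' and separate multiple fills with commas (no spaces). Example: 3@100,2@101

Answer: 1@99

Derivation:
After op 1 [order #1] limit_buy(price=99, qty=1): fills=none; bids=[#1:1@99] asks=[-]
After op 2 [order #2] limit_sell(price=96, qty=4): fills=#1x#2:1@99; bids=[-] asks=[#2:3@96]
After op 3 [order #3] limit_sell(price=105, qty=6): fills=none; bids=[-] asks=[#2:3@96 #3:6@105]
After op 4 [order #4] limit_sell(price=98, qty=2): fills=none; bids=[-] asks=[#2:3@96 #4:2@98 #3:6@105]
After op 5 [order #5] limit_sell(price=100, qty=2): fills=none; bids=[-] asks=[#2:3@96 #4:2@98 #5:2@100 #3:6@105]
After op 6 [order #6] market_sell(qty=8): fills=none; bids=[-] asks=[#2:3@96 #4:2@98 #5:2@100 #3:6@105]
After op 7 [order #7] limit_buy(price=97, qty=2): fills=#7x#2:2@96; bids=[-] asks=[#2:1@96 #4:2@98 #5:2@100 #3:6@105]
After op 8 [order #8] market_sell(qty=3): fills=none; bids=[-] asks=[#2:1@96 #4:2@98 #5:2@100 #3:6@105]
After op 9 [order #9] market_buy(qty=3): fills=#9x#2:1@96 #9x#4:2@98; bids=[-] asks=[#5:2@100 #3:6@105]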